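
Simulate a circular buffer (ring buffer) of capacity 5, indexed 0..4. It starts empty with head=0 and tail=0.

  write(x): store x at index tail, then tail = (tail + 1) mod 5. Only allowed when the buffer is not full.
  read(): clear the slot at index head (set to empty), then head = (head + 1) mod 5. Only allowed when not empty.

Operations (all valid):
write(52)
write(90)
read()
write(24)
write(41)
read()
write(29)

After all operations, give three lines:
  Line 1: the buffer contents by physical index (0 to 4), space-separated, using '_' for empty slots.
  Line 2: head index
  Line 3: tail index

write(52): buf=[52 _ _ _ _], head=0, tail=1, size=1
write(90): buf=[52 90 _ _ _], head=0, tail=2, size=2
read(): buf=[_ 90 _ _ _], head=1, tail=2, size=1
write(24): buf=[_ 90 24 _ _], head=1, tail=3, size=2
write(41): buf=[_ 90 24 41 _], head=1, tail=4, size=3
read(): buf=[_ _ 24 41 _], head=2, tail=4, size=2
write(29): buf=[_ _ 24 41 29], head=2, tail=0, size=3

Answer: _ _ 24 41 29
2
0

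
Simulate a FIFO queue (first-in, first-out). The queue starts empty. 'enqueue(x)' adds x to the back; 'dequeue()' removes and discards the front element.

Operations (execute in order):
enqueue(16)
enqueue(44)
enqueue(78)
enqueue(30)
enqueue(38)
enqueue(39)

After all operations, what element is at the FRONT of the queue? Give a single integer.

enqueue(16): queue = [16]
enqueue(44): queue = [16, 44]
enqueue(78): queue = [16, 44, 78]
enqueue(30): queue = [16, 44, 78, 30]
enqueue(38): queue = [16, 44, 78, 30, 38]
enqueue(39): queue = [16, 44, 78, 30, 38, 39]

Answer: 16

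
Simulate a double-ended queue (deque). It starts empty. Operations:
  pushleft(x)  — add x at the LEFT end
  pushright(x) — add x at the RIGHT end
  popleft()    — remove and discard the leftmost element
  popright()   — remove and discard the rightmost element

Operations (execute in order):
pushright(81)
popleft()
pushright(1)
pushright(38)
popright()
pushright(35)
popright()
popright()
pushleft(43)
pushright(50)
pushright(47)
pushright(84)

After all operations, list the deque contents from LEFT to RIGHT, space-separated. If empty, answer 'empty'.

pushright(81): [81]
popleft(): []
pushright(1): [1]
pushright(38): [1, 38]
popright(): [1]
pushright(35): [1, 35]
popright(): [1]
popright(): []
pushleft(43): [43]
pushright(50): [43, 50]
pushright(47): [43, 50, 47]
pushright(84): [43, 50, 47, 84]

Answer: 43 50 47 84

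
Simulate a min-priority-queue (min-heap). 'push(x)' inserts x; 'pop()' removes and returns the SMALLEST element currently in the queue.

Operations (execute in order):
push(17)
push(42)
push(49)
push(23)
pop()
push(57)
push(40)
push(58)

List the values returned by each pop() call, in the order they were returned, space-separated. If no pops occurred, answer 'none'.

push(17): heap contents = [17]
push(42): heap contents = [17, 42]
push(49): heap contents = [17, 42, 49]
push(23): heap contents = [17, 23, 42, 49]
pop() → 17: heap contents = [23, 42, 49]
push(57): heap contents = [23, 42, 49, 57]
push(40): heap contents = [23, 40, 42, 49, 57]
push(58): heap contents = [23, 40, 42, 49, 57, 58]

Answer: 17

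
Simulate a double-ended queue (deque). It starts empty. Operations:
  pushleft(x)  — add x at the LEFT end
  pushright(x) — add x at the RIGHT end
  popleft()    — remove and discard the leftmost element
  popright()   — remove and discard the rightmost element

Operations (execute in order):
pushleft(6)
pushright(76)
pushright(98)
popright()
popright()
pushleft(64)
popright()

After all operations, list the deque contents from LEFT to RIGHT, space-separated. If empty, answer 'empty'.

pushleft(6): [6]
pushright(76): [6, 76]
pushright(98): [6, 76, 98]
popright(): [6, 76]
popright(): [6]
pushleft(64): [64, 6]
popright(): [64]

Answer: 64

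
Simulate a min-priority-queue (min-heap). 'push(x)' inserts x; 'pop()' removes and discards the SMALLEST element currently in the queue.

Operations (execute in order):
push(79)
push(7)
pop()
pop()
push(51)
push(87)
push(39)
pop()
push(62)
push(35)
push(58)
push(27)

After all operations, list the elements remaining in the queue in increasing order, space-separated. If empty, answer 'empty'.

push(79): heap contents = [79]
push(7): heap contents = [7, 79]
pop() → 7: heap contents = [79]
pop() → 79: heap contents = []
push(51): heap contents = [51]
push(87): heap contents = [51, 87]
push(39): heap contents = [39, 51, 87]
pop() → 39: heap contents = [51, 87]
push(62): heap contents = [51, 62, 87]
push(35): heap contents = [35, 51, 62, 87]
push(58): heap contents = [35, 51, 58, 62, 87]
push(27): heap contents = [27, 35, 51, 58, 62, 87]

Answer: 27 35 51 58 62 87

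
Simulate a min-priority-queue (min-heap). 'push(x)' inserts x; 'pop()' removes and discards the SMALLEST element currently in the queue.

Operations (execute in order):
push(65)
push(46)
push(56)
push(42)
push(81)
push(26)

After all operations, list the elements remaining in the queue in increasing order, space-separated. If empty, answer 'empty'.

push(65): heap contents = [65]
push(46): heap contents = [46, 65]
push(56): heap contents = [46, 56, 65]
push(42): heap contents = [42, 46, 56, 65]
push(81): heap contents = [42, 46, 56, 65, 81]
push(26): heap contents = [26, 42, 46, 56, 65, 81]

Answer: 26 42 46 56 65 81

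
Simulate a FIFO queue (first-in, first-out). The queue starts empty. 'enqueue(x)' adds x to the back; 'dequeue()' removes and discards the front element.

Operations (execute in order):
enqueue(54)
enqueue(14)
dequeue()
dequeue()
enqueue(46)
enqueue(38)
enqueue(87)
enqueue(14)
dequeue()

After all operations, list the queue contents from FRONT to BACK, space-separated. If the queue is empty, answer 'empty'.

Answer: 38 87 14

Derivation:
enqueue(54): [54]
enqueue(14): [54, 14]
dequeue(): [14]
dequeue(): []
enqueue(46): [46]
enqueue(38): [46, 38]
enqueue(87): [46, 38, 87]
enqueue(14): [46, 38, 87, 14]
dequeue(): [38, 87, 14]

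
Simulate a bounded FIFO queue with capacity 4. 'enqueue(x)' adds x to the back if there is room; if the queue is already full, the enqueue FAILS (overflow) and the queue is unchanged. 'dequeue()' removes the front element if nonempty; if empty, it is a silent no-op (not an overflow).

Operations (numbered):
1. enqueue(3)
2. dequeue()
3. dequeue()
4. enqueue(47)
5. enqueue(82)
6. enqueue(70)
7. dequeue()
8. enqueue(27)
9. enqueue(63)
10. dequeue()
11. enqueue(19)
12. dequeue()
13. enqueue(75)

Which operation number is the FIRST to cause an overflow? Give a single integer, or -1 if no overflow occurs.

1. enqueue(3): size=1
2. dequeue(): size=0
3. dequeue(): empty, no-op, size=0
4. enqueue(47): size=1
5. enqueue(82): size=2
6. enqueue(70): size=3
7. dequeue(): size=2
8. enqueue(27): size=3
9. enqueue(63): size=4
10. dequeue(): size=3
11. enqueue(19): size=4
12. dequeue(): size=3
13. enqueue(75): size=4

Answer: -1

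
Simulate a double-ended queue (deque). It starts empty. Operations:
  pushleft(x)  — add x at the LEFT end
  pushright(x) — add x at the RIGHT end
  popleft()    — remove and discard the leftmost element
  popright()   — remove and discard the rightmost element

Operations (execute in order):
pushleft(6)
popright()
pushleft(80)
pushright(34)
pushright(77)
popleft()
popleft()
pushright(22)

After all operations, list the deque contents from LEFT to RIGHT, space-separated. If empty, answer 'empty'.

pushleft(6): [6]
popright(): []
pushleft(80): [80]
pushright(34): [80, 34]
pushright(77): [80, 34, 77]
popleft(): [34, 77]
popleft(): [77]
pushright(22): [77, 22]

Answer: 77 22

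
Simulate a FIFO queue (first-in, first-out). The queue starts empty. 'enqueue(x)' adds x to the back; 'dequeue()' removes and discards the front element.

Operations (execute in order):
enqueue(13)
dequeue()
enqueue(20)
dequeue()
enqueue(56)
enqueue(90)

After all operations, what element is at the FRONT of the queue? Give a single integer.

Answer: 56

Derivation:
enqueue(13): queue = [13]
dequeue(): queue = []
enqueue(20): queue = [20]
dequeue(): queue = []
enqueue(56): queue = [56]
enqueue(90): queue = [56, 90]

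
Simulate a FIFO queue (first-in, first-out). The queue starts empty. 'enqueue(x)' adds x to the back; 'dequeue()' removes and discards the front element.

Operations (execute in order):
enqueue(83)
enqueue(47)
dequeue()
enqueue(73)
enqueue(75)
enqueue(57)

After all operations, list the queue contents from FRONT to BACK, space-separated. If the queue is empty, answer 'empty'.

enqueue(83): [83]
enqueue(47): [83, 47]
dequeue(): [47]
enqueue(73): [47, 73]
enqueue(75): [47, 73, 75]
enqueue(57): [47, 73, 75, 57]

Answer: 47 73 75 57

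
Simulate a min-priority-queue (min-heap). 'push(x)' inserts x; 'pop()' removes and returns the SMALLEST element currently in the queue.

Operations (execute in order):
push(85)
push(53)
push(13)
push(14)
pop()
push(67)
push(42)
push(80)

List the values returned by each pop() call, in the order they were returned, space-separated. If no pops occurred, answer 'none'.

push(85): heap contents = [85]
push(53): heap contents = [53, 85]
push(13): heap contents = [13, 53, 85]
push(14): heap contents = [13, 14, 53, 85]
pop() → 13: heap contents = [14, 53, 85]
push(67): heap contents = [14, 53, 67, 85]
push(42): heap contents = [14, 42, 53, 67, 85]
push(80): heap contents = [14, 42, 53, 67, 80, 85]

Answer: 13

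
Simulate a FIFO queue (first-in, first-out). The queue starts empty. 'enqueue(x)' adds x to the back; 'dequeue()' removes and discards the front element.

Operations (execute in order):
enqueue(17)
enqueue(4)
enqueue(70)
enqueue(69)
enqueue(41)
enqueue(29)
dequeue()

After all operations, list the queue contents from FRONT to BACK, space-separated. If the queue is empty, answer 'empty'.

enqueue(17): [17]
enqueue(4): [17, 4]
enqueue(70): [17, 4, 70]
enqueue(69): [17, 4, 70, 69]
enqueue(41): [17, 4, 70, 69, 41]
enqueue(29): [17, 4, 70, 69, 41, 29]
dequeue(): [4, 70, 69, 41, 29]

Answer: 4 70 69 41 29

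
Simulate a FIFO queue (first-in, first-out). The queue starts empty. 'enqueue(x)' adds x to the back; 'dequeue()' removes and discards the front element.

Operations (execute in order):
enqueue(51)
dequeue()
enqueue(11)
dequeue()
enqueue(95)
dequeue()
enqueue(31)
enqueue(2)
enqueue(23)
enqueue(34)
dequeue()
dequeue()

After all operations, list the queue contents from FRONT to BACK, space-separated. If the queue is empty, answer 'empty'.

Answer: 23 34

Derivation:
enqueue(51): [51]
dequeue(): []
enqueue(11): [11]
dequeue(): []
enqueue(95): [95]
dequeue(): []
enqueue(31): [31]
enqueue(2): [31, 2]
enqueue(23): [31, 2, 23]
enqueue(34): [31, 2, 23, 34]
dequeue(): [2, 23, 34]
dequeue(): [23, 34]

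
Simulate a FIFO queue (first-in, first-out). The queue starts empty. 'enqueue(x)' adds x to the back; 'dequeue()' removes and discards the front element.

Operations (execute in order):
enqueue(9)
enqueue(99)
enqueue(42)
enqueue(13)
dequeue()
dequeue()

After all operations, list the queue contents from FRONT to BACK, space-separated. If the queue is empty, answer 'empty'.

enqueue(9): [9]
enqueue(99): [9, 99]
enqueue(42): [9, 99, 42]
enqueue(13): [9, 99, 42, 13]
dequeue(): [99, 42, 13]
dequeue(): [42, 13]

Answer: 42 13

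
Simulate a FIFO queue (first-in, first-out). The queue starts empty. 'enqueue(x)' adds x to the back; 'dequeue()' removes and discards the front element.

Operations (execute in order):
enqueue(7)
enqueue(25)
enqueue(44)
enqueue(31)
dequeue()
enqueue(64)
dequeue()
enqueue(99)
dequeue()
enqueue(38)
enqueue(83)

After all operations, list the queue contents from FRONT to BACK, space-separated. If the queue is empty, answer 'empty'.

Answer: 31 64 99 38 83

Derivation:
enqueue(7): [7]
enqueue(25): [7, 25]
enqueue(44): [7, 25, 44]
enqueue(31): [7, 25, 44, 31]
dequeue(): [25, 44, 31]
enqueue(64): [25, 44, 31, 64]
dequeue(): [44, 31, 64]
enqueue(99): [44, 31, 64, 99]
dequeue(): [31, 64, 99]
enqueue(38): [31, 64, 99, 38]
enqueue(83): [31, 64, 99, 38, 83]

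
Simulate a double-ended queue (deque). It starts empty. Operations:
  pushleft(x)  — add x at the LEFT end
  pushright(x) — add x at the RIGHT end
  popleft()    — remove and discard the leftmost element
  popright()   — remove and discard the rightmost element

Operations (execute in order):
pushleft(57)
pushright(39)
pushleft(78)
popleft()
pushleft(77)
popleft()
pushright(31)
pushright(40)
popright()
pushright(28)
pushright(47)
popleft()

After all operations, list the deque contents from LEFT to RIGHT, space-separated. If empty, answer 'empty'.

pushleft(57): [57]
pushright(39): [57, 39]
pushleft(78): [78, 57, 39]
popleft(): [57, 39]
pushleft(77): [77, 57, 39]
popleft(): [57, 39]
pushright(31): [57, 39, 31]
pushright(40): [57, 39, 31, 40]
popright(): [57, 39, 31]
pushright(28): [57, 39, 31, 28]
pushright(47): [57, 39, 31, 28, 47]
popleft(): [39, 31, 28, 47]

Answer: 39 31 28 47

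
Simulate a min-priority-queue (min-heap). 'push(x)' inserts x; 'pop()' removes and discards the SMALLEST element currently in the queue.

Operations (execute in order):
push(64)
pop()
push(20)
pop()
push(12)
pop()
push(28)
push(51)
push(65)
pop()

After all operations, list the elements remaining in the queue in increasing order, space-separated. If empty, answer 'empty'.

Answer: 51 65

Derivation:
push(64): heap contents = [64]
pop() → 64: heap contents = []
push(20): heap contents = [20]
pop() → 20: heap contents = []
push(12): heap contents = [12]
pop() → 12: heap contents = []
push(28): heap contents = [28]
push(51): heap contents = [28, 51]
push(65): heap contents = [28, 51, 65]
pop() → 28: heap contents = [51, 65]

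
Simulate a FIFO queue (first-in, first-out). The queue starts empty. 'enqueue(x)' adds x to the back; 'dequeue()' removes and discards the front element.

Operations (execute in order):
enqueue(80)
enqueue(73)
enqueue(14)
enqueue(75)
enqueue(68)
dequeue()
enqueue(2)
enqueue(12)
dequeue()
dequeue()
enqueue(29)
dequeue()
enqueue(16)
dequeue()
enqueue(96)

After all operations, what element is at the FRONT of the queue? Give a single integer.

enqueue(80): queue = [80]
enqueue(73): queue = [80, 73]
enqueue(14): queue = [80, 73, 14]
enqueue(75): queue = [80, 73, 14, 75]
enqueue(68): queue = [80, 73, 14, 75, 68]
dequeue(): queue = [73, 14, 75, 68]
enqueue(2): queue = [73, 14, 75, 68, 2]
enqueue(12): queue = [73, 14, 75, 68, 2, 12]
dequeue(): queue = [14, 75, 68, 2, 12]
dequeue(): queue = [75, 68, 2, 12]
enqueue(29): queue = [75, 68, 2, 12, 29]
dequeue(): queue = [68, 2, 12, 29]
enqueue(16): queue = [68, 2, 12, 29, 16]
dequeue(): queue = [2, 12, 29, 16]
enqueue(96): queue = [2, 12, 29, 16, 96]

Answer: 2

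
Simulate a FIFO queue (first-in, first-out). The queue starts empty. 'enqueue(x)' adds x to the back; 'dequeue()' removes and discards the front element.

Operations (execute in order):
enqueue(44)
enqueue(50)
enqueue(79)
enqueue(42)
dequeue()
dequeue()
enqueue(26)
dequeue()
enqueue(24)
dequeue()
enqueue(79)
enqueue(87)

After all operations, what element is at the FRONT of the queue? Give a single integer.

Answer: 26

Derivation:
enqueue(44): queue = [44]
enqueue(50): queue = [44, 50]
enqueue(79): queue = [44, 50, 79]
enqueue(42): queue = [44, 50, 79, 42]
dequeue(): queue = [50, 79, 42]
dequeue(): queue = [79, 42]
enqueue(26): queue = [79, 42, 26]
dequeue(): queue = [42, 26]
enqueue(24): queue = [42, 26, 24]
dequeue(): queue = [26, 24]
enqueue(79): queue = [26, 24, 79]
enqueue(87): queue = [26, 24, 79, 87]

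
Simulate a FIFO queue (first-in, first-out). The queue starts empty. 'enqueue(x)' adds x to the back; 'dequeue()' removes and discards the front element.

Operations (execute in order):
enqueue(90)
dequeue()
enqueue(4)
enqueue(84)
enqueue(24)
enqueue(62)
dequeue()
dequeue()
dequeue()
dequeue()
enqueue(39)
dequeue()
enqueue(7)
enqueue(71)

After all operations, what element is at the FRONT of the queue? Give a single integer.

enqueue(90): queue = [90]
dequeue(): queue = []
enqueue(4): queue = [4]
enqueue(84): queue = [4, 84]
enqueue(24): queue = [4, 84, 24]
enqueue(62): queue = [4, 84, 24, 62]
dequeue(): queue = [84, 24, 62]
dequeue(): queue = [24, 62]
dequeue(): queue = [62]
dequeue(): queue = []
enqueue(39): queue = [39]
dequeue(): queue = []
enqueue(7): queue = [7]
enqueue(71): queue = [7, 71]

Answer: 7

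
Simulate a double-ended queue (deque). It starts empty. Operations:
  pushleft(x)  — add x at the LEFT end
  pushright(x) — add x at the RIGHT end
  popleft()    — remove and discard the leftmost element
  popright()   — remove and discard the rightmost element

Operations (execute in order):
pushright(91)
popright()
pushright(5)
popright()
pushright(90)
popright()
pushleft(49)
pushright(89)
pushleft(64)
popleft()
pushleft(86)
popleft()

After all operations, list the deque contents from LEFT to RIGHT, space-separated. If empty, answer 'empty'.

Answer: 49 89

Derivation:
pushright(91): [91]
popright(): []
pushright(5): [5]
popright(): []
pushright(90): [90]
popright(): []
pushleft(49): [49]
pushright(89): [49, 89]
pushleft(64): [64, 49, 89]
popleft(): [49, 89]
pushleft(86): [86, 49, 89]
popleft(): [49, 89]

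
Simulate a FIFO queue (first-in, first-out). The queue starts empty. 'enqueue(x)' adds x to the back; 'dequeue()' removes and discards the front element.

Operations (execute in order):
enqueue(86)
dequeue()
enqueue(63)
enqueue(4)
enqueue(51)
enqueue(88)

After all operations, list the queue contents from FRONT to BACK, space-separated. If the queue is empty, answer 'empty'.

enqueue(86): [86]
dequeue(): []
enqueue(63): [63]
enqueue(4): [63, 4]
enqueue(51): [63, 4, 51]
enqueue(88): [63, 4, 51, 88]

Answer: 63 4 51 88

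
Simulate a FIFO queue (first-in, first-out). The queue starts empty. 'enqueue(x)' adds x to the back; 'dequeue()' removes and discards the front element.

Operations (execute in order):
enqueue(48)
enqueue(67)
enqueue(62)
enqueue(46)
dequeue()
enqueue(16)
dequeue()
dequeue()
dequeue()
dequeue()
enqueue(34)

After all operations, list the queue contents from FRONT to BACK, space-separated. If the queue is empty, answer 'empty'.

Answer: 34

Derivation:
enqueue(48): [48]
enqueue(67): [48, 67]
enqueue(62): [48, 67, 62]
enqueue(46): [48, 67, 62, 46]
dequeue(): [67, 62, 46]
enqueue(16): [67, 62, 46, 16]
dequeue(): [62, 46, 16]
dequeue(): [46, 16]
dequeue(): [16]
dequeue(): []
enqueue(34): [34]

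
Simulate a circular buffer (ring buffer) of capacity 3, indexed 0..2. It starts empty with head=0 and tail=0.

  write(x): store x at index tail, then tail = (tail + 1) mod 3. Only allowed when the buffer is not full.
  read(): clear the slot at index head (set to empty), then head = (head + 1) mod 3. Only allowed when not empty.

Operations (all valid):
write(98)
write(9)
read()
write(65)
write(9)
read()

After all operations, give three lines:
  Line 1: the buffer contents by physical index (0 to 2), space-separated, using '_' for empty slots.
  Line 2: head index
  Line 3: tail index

Answer: 9 _ 65
2
1

Derivation:
write(98): buf=[98 _ _], head=0, tail=1, size=1
write(9): buf=[98 9 _], head=0, tail=2, size=2
read(): buf=[_ 9 _], head=1, tail=2, size=1
write(65): buf=[_ 9 65], head=1, tail=0, size=2
write(9): buf=[9 9 65], head=1, tail=1, size=3
read(): buf=[9 _ 65], head=2, tail=1, size=2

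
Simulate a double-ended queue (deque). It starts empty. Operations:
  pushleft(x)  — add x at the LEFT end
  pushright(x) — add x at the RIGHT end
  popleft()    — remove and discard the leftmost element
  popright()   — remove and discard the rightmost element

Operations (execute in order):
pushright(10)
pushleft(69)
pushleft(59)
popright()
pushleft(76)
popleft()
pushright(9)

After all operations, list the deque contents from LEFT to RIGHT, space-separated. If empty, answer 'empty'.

Answer: 59 69 9

Derivation:
pushright(10): [10]
pushleft(69): [69, 10]
pushleft(59): [59, 69, 10]
popright(): [59, 69]
pushleft(76): [76, 59, 69]
popleft(): [59, 69]
pushright(9): [59, 69, 9]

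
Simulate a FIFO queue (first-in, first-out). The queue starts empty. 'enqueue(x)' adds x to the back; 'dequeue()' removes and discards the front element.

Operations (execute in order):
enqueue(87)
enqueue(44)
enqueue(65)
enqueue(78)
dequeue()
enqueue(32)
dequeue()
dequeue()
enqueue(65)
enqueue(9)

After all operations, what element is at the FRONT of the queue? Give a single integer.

Answer: 78

Derivation:
enqueue(87): queue = [87]
enqueue(44): queue = [87, 44]
enqueue(65): queue = [87, 44, 65]
enqueue(78): queue = [87, 44, 65, 78]
dequeue(): queue = [44, 65, 78]
enqueue(32): queue = [44, 65, 78, 32]
dequeue(): queue = [65, 78, 32]
dequeue(): queue = [78, 32]
enqueue(65): queue = [78, 32, 65]
enqueue(9): queue = [78, 32, 65, 9]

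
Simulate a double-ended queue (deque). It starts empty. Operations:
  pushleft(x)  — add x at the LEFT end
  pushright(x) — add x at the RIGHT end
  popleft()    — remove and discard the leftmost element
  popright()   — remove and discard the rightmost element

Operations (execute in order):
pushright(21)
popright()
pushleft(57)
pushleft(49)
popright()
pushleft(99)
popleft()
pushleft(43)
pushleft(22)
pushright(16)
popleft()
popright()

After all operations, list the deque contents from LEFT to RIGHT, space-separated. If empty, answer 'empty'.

pushright(21): [21]
popright(): []
pushleft(57): [57]
pushleft(49): [49, 57]
popright(): [49]
pushleft(99): [99, 49]
popleft(): [49]
pushleft(43): [43, 49]
pushleft(22): [22, 43, 49]
pushright(16): [22, 43, 49, 16]
popleft(): [43, 49, 16]
popright(): [43, 49]

Answer: 43 49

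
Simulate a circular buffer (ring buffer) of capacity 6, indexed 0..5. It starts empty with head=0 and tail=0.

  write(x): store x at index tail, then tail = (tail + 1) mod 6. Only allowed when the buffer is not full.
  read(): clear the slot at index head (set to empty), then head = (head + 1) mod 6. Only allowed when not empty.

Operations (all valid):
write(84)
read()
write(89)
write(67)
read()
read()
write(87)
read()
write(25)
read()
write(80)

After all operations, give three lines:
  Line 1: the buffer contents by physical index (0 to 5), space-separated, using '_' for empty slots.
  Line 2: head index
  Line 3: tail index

write(84): buf=[84 _ _ _ _ _], head=0, tail=1, size=1
read(): buf=[_ _ _ _ _ _], head=1, tail=1, size=0
write(89): buf=[_ 89 _ _ _ _], head=1, tail=2, size=1
write(67): buf=[_ 89 67 _ _ _], head=1, tail=3, size=2
read(): buf=[_ _ 67 _ _ _], head=2, tail=3, size=1
read(): buf=[_ _ _ _ _ _], head=3, tail=3, size=0
write(87): buf=[_ _ _ 87 _ _], head=3, tail=4, size=1
read(): buf=[_ _ _ _ _ _], head=4, tail=4, size=0
write(25): buf=[_ _ _ _ 25 _], head=4, tail=5, size=1
read(): buf=[_ _ _ _ _ _], head=5, tail=5, size=0
write(80): buf=[_ _ _ _ _ 80], head=5, tail=0, size=1

Answer: _ _ _ _ _ 80
5
0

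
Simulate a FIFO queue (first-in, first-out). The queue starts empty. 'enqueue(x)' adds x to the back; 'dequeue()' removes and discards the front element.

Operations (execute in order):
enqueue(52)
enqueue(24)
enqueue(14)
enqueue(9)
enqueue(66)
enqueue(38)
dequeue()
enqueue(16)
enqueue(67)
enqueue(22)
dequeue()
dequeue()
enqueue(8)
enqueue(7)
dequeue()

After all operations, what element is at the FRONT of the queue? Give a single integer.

Answer: 66

Derivation:
enqueue(52): queue = [52]
enqueue(24): queue = [52, 24]
enqueue(14): queue = [52, 24, 14]
enqueue(9): queue = [52, 24, 14, 9]
enqueue(66): queue = [52, 24, 14, 9, 66]
enqueue(38): queue = [52, 24, 14, 9, 66, 38]
dequeue(): queue = [24, 14, 9, 66, 38]
enqueue(16): queue = [24, 14, 9, 66, 38, 16]
enqueue(67): queue = [24, 14, 9, 66, 38, 16, 67]
enqueue(22): queue = [24, 14, 9, 66, 38, 16, 67, 22]
dequeue(): queue = [14, 9, 66, 38, 16, 67, 22]
dequeue(): queue = [9, 66, 38, 16, 67, 22]
enqueue(8): queue = [9, 66, 38, 16, 67, 22, 8]
enqueue(7): queue = [9, 66, 38, 16, 67, 22, 8, 7]
dequeue(): queue = [66, 38, 16, 67, 22, 8, 7]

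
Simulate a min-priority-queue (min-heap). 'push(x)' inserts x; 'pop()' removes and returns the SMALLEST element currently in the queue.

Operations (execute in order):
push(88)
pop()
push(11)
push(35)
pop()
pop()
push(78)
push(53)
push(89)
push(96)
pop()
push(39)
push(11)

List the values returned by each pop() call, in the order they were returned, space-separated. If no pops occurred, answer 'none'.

push(88): heap contents = [88]
pop() → 88: heap contents = []
push(11): heap contents = [11]
push(35): heap contents = [11, 35]
pop() → 11: heap contents = [35]
pop() → 35: heap contents = []
push(78): heap contents = [78]
push(53): heap contents = [53, 78]
push(89): heap contents = [53, 78, 89]
push(96): heap contents = [53, 78, 89, 96]
pop() → 53: heap contents = [78, 89, 96]
push(39): heap contents = [39, 78, 89, 96]
push(11): heap contents = [11, 39, 78, 89, 96]

Answer: 88 11 35 53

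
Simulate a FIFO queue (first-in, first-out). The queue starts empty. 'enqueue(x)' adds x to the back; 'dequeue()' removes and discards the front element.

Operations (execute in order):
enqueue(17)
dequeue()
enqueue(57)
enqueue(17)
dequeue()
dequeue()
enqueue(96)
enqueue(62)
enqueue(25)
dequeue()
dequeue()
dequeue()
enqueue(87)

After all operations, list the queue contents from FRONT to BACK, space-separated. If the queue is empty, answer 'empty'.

enqueue(17): [17]
dequeue(): []
enqueue(57): [57]
enqueue(17): [57, 17]
dequeue(): [17]
dequeue(): []
enqueue(96): [96]
enqueue(62): [96, 62]
enqueue(25): [96, 62, 25]
dequeue(): [62, 25]
dequeue(): [25]
dequeue(): []
enqueue(87): [87]

Answer: 87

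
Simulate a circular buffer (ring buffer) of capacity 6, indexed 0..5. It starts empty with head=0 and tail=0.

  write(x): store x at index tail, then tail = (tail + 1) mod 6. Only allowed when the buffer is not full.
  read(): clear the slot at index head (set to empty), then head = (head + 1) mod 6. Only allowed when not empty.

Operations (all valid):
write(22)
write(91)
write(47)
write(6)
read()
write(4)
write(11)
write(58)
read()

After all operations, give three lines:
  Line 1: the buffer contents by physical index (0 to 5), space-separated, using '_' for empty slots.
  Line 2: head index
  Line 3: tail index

write(22): buf=[22 _ _ _ _ _], head=0, tail=1, size=1
write(91): buf=[22 91 _ _ _ _], head=0, tail=2, size=2
write(47): buf=[22 91 47 _ _ _], head=0, tail=3, size=3
write(6): buf=[22 91 47 6 _ _], head=0, tail=4, size=4
read(): buf=[_ 91 47 6 _ _], head=1, tail=4, size=3
write(4): buf=[_ 91 47 6 4 _], head=1, tail=5, size=4
write(11): buf=[_ 91 47 6 4 11], head=1, tail=0, size=5
write(58): buf=[58 91 47 6 4 11], head=1, tail=1, size=6
read(): buf=[58 _ 47 6 4 11], head=2, tail=1, size=5

Answer: 58 _ 47 6 4 11
2
1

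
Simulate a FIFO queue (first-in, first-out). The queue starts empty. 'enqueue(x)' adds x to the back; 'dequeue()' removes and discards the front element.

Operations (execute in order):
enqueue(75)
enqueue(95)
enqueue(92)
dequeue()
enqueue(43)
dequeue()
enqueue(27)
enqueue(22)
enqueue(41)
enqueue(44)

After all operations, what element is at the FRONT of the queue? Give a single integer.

Answer: 92

Derivation:
enqueue(75): queue = [75]
enqueue(95): queue = [75, 95]
enqueue(92): queue = [75, 95, 92]
dequeue(): queue = [95, 92]
enqueue(43): queue = [95, 92, 43]
dequeue(): queue = [92, 43]
enqueue(27): queue = [92, 43, 27]
enqueue(22): queue = [92, 43, 27, 22]
enqueue(41): queue = [92, 43, 27, 22, 41]
enqueue(44): queue = [92, 43, 27, 22, 41, 44]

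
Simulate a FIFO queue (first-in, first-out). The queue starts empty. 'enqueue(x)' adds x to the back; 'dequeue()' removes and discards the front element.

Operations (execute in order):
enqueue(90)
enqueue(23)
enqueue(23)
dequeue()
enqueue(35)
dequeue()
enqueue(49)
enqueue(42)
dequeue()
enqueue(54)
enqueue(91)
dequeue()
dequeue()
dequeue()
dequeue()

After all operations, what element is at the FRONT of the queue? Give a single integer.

enqueue(90): queue = [90]
enqueue(23): queue = [90, 23]
enqueue(23): queue = [90, 23, 23]
dequeue(): queue = [23, 23]
enqueue(35): queue = [23, 23, 35]
dequeue(): queue = [23, 35]
enqueue(49): queue = [23, 35, 49]
enqueue(42): queue = [23, 35, 49, 42]
dequeue(): queue = [35, 49, 42]
enqueue(54): queue = [35, 49, 42, 54]
enqueue(91): queue = [35, 49, 42, 54, 91]
dequeue(): queue = [49, 42, 54, 91]
dequeue(): queue = [42, 54, 91]
dequeue(): queue = [54, 91]
dequeue(): queue = [91]

Answer: 91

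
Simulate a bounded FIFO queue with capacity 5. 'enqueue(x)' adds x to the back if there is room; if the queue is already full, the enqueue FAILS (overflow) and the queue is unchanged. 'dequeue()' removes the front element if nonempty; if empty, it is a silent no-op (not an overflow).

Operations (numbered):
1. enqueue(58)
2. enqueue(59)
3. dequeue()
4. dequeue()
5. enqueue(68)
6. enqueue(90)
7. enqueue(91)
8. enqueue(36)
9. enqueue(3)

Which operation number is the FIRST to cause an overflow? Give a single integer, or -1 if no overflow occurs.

1. enqueue(58): size=1
2. enqueue(59): size=2
3. dequeue(): size=1
4. dequeue(): size=0
5. enqueue(68): size=1
6. enqueue(90): size=2
7. enqueue(91): size=3
8. enqueue(36): size=4
9. enqueue(3): size=5

Answer: -1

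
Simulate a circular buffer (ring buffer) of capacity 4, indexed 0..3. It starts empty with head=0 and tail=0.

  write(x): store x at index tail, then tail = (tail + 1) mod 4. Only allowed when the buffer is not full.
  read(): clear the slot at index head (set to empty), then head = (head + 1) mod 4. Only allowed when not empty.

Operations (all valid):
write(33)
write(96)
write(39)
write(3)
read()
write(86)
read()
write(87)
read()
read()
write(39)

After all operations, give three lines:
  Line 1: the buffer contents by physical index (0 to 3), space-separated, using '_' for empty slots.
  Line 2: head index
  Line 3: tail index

write(33): buf=[33 _ _ _], head=0, tail=1, size=1
write(96): buf=[33 96 _ _], head=0, tail=2, size=2
write(39): buf=[33 96 39 _], head=0, tail=3, size=3
write(3): buf=[33 96 39 3], head=0, tail=0, size=4
read(): buf=[_ 96 39 3], head=1, tail=0, size=3
write(86): buf=[86 96 39 3], head=1, tail=1, size=4
read(): buf=[86 _ 39 3], head=2, tail=1, size=3
write(87): buf=[86 87 39 3], head=2, tail=2, size=4
read(): buf=[86 87 _ 3], head=3, tail=2, size=3
read(): buf=[86 87 _ _], head=0, tail=2, size=2
write(39): buf=[86 87 39 _], head=0, tail=3, size=3

Answer: 86 87 39 _
0
3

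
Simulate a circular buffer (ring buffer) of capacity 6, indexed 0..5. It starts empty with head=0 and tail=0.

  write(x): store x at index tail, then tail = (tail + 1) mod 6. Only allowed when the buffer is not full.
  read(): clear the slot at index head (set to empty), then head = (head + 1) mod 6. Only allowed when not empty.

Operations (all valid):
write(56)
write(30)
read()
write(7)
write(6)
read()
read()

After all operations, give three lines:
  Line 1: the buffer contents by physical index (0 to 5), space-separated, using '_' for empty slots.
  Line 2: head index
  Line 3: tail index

write(56): buf=[56 _ _ _ _ _], head=0, tail=1, size=1
write(30): buf=[56 30 _ _ _ _], head=0, tail=2, size=2
read(): buf=[_ 30 _ _ _ _], head=1, tail=2, size=1
write(7): buf=[_ 30 7 _ _ _], head=1, tail=3, size=2
write(6): buf=[_ 30 7 6 _ _], head=1, tail=4, size=3
read(): buf=[_ _ 7 6 _ _], head=2, tail=4, size=2
read(): buf=[_ _ _ 6 _ _], head=3, tail=4, size=1

Answer: _ _ _ 6 _ _
3
4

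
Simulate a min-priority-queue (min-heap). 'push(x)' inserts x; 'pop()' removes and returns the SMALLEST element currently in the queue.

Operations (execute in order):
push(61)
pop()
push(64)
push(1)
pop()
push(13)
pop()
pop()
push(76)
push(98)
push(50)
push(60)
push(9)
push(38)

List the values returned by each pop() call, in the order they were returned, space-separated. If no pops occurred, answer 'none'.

push(61): heap contents = [61]
pop() → 61: heap contents = []
push(64): heap contents = [64]
push(1): heap contents = [1, 64]
pop() → 1: heap contents = [64]
push(13): heap contents = [13, 64]
pop() → 13: heap contents = [64]
pop() → 64: heap contents = []
push(76): heap contents = [76]
push(98): heap contents = [76, 98]
push(50): heap contents = [50, 76, 98]
push(60): heap contents = [50, 60, 76, 98]
push(9): heap contents = [9, 50, 60, 76, 98]
push(38): heap contents = [9, 38, 50, 60, 76, 98]

Answer: 61 1 13 64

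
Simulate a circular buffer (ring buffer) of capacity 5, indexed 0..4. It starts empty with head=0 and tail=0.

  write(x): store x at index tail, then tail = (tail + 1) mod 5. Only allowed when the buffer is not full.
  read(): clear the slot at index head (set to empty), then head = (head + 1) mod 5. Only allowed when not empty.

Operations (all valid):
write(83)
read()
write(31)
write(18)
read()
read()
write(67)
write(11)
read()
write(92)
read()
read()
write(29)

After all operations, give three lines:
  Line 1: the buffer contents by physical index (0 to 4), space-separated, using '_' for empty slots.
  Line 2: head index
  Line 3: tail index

write(83): buf=[83 _ _ _ _], head=0, tail=1, size=1
read(): buf=[_ _ _ _ _], head=1, tail=1, size=0
write(31): buf=[_ 31 _ _ _], head=1, tail=2, size=1
write(18): buf=[_ 31 18 _ _], head=1, tail=3, size=2
read(): buf=[_ _ 18 _ _], head=2, tail=3, size=1
read(): buf=[_ _ _ _ _], head=3, tail=3, size=0
write(67): buf=[_ _ _ 67 _], head=3, tail=4, size=1
write(11): buf=[_ _ _ 67 11], head=3, tail=0, size=2
read(): buf=[_ _ _ _ 11], head=4, tail=0, size=1
write(92): buf=[92 _ _ _ 11], head=4, tail=1, size=2
read(): buf=[92 _ _ _ _], head=0, tail=1, size=1
read(): buf=[_ _ _ _ _], head=1, tail=1, size=0
write(29): buf=[_ 29 _ _ _], head=1, tail=2, size=1

Answer: _ 29 _ _ _
1
2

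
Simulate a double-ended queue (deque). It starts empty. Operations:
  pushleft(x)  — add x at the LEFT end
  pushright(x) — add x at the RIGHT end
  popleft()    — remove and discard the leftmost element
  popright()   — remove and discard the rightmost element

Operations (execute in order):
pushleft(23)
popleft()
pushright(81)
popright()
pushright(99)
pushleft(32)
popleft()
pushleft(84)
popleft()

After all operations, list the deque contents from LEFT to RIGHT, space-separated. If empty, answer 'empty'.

Answer: 99

Derivation:
pushleft(23): [23]
popleft(): []
pushright(81): [81]
popright(): []
pushright(99): [99]
pushleft(32): [32, 99]
popleft(): [99]
pushleft(84): [84, 99]
popleft(): [99]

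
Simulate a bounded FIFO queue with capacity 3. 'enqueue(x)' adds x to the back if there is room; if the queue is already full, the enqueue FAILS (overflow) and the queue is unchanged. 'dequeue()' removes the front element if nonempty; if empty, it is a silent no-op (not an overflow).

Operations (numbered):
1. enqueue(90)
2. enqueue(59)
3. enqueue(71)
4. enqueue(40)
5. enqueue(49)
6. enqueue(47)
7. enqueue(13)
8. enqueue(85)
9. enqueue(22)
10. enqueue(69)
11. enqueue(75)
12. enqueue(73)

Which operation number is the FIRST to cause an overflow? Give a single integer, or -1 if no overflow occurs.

Answer: 4

Derivation:
1. enqueue(90): size=1
2. enqueue(59): size=2
3. enqueue(71): size=3
4. enqueue(40): size=3=cap → OVERFLOW (fail)
5. enqueue(49): size=3=cap → OVERFLOW (fail)
6. enqueue(47): size=3=cap → OVERFLOW (fail)
7. enqueue(13): size=3=cap → OVERFLOW (fail)
8. enqueue(85): size=3=cap → OVERFLOW (fail)
9. enqueue(22): size=3=cap → OVERFLOW (fail)
10. enqueue(69): size=3=cap → OVERFLOW (fail)
11. enqueue(75): size=3=cap → OVERFLOW (fail)
12. enqueue(73): size=3=cap → OVERFLOW (fail)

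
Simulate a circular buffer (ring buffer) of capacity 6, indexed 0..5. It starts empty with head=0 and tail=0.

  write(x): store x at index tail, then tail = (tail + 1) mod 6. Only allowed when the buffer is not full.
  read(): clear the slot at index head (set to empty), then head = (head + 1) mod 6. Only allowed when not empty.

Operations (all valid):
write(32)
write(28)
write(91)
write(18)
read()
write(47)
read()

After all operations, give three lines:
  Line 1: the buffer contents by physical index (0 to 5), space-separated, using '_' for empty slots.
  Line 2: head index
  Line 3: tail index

write(32): buf=[32 _ _ _ _ _], head=0, tail=1, size=1
write(28): buf=[32 28 _ _ _ _], head=0, tail=2, size=2
write(91): buf=[32 28 91 _ _ _], head=0, tail=3, size=3
write(18): buf=[32 28 91 18 _ _], head=0, tail=4, size=4
read(): buf=[_ 28 91 18 _ _], head=1, tail=4, size=3
write(47): buf=[_ 28 91 18 47 _], head=1, tail=5, size=4
read(): buf=[_ _ 91 18 47 _], head=2, tail=5, size=3

Answer: _ _ 91 18 47 _
2
5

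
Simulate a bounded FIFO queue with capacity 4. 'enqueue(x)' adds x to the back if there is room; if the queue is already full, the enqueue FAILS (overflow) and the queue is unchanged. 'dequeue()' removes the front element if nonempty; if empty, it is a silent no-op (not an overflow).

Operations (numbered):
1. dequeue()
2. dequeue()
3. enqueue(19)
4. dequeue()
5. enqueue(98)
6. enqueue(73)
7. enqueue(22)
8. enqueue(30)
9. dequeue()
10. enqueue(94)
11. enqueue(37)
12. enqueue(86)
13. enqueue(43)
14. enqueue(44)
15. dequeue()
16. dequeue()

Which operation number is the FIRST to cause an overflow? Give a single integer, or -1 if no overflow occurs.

Answer: 11

Derivation:
1. dequeue(): empty, no-op, size=0
2. dequeue(): empty, no-op, size=0
3. enqueue(19): size=1
4. dequeue(): size=0
5. enqueue(98): size=1
6. enqueue(73): size=2
7. enqueue(22): size=3
8. enqueue(30): size=4
9. dequeue(): size=3
10. enqueue(94): size=4
11. enqueue(37): size=4=cap → OVERFLOW (fail)
12. enqueue(86): size=4=cap → OVERFLOW (fail)
13. enqueue(43): size=4=cap → OVERFLOW (fail)
14. enqueue(44): size=4=cap → OVERFLOW (fail)
15. dequeue(): size=3
16. dequeue(): size=2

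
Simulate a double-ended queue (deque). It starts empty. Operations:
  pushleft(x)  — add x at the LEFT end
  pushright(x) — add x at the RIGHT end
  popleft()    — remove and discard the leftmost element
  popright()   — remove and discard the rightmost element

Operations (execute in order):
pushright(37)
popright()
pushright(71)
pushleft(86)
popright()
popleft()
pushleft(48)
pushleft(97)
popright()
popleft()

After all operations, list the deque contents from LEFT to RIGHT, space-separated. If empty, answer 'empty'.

Answer: empty

Derivation:
pushright(37): [37]
popright(): []
pushright(71): [71]
pushleft(86): [86, 71]
popright(): [86]
popleft(): []
pushleft(48): [48]
pushleft(97): [97, 48]
popright(): [97]
popleft(): []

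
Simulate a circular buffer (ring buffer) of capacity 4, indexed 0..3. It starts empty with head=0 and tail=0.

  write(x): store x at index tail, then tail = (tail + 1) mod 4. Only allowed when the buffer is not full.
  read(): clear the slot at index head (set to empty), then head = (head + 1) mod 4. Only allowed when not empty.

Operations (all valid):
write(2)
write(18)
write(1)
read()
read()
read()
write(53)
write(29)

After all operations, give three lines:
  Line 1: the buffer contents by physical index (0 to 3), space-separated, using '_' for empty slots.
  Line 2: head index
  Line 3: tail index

write(2): buf=[2 _ _ _], head=0, tail=1, size=1
write(18): buf=[2 18 _ _], head=0, tail=2, size=2
write(1): buf=[2 18 1 _], head=0, tail=3, size=3
read(): buf=[_ 18 1 _], head=1, tail=3, size=2
read(): buf=[_ _ 1 _], head=2, tail=3, size=1
read(): buf=[_ _ _ _], head=3, tail=3, size=0
write(53): buf=[_ _ _ 53], head=3, tail=0, size=1
write(29): buf=[29 _ _ 53], head=3, tail=1, size=2

Answer: 29 _ _ 53
3
1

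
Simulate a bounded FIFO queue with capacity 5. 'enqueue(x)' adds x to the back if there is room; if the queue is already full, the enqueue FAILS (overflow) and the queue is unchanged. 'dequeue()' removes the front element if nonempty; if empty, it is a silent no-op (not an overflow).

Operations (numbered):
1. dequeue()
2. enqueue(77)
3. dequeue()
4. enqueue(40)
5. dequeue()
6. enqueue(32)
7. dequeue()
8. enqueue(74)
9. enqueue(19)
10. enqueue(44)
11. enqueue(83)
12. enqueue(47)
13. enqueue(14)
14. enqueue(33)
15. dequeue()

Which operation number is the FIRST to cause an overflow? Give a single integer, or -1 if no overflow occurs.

Answer: 13

Derivation:
1. dequeue(): empty, no-op, size=0
2. enqueue(77): size=1
3. dequeue(): size=0
4. enqueue(40): size=1
5. dequeue(): size=0
6. enqueue(32): size=1
7. dequeue(): size=0
8. enqueue(74): size=1
9. enqueue(19): size=2
10. enqueue(44): size=3
11. enqueue(83): size=4
12. enqueue(47): size=5
13. enqueue(14): size=5=cap → OVERFLOW (fail)
14. enqueue(33): size=5=cap → OVERFLOW (fail)
15. dequeue(): size=4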